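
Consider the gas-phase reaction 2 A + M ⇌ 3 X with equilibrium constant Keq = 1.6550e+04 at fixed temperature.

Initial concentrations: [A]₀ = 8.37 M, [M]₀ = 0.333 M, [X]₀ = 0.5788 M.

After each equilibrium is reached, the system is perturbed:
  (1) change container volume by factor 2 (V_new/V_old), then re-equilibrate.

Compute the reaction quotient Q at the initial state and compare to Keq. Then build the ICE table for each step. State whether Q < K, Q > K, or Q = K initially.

Q₀ = 0.008312 vs Keq = 1.6550e+04 ⇒ Q<K, forward
Step 1:
                  A         M         X
  I            8.37     0.333    0.5788
  C          -0.666    -0.333     0.999
  E           7.704 3.9987e-06     1.578
  solve Keq expr → x = 0.333; check Q = 1.6550e+04
Then change container volume by factor 2 (V_new/V_old).
Step 2:
                  A         M         X
  I           3.852 1.9993e-06    0.7889
  C               0         0         0
  E           3.852 1.9993e-06    0.7889
  solve Keq expr → x = 0; check Q = 1.6550e+04

Q₀ = 0.008312; Q < K (proceeds forward)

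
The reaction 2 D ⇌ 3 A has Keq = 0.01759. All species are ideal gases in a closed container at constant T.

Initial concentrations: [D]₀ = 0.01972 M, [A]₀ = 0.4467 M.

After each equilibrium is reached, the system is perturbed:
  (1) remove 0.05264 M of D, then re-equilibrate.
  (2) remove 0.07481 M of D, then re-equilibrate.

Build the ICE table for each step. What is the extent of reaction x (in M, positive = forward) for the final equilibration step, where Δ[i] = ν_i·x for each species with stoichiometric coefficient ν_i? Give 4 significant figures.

x = -0.006432 M

Q₀ = 229.2 vs Keq = 0.01759 ⇒ Q>K, reverse
Step 1:
                  D         A
  I         0.01972    0.4467
  C          0.2292   -0.3438
  E          0.2489    0.1029
  solve Keq expr → x = -0.1146; check Q = 0.01759
Then remove 0.05264 M of D.
Step 2:
                  D         A
  I          0.1963    0.1029
  C        0.008393  -0.01259
  E          0.2047   0.09032
  solve Keq expr → x = -0.004196; check Q = 0.01759
Then remove 0.07481 M of D.
Step 3:
                  D         A
  I          0.1299   0.09032
  C         0.01286   -0.0193
  E          0.1427   0.07103
  solve Keq expr → x = -0.006432; check Q = 0.01759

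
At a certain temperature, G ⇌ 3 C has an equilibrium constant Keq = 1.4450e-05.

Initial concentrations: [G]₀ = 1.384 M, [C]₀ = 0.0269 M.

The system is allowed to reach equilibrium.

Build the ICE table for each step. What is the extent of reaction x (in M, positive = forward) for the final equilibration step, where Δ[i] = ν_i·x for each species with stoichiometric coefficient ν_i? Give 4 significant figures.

x = 8.1034e-05 M

Q₀ = 1.4064e-05 vs Keq = 1.4450e-05 ⇒ Q<K, forward
Step 1:
                   G          C
  I            1.384     0.0269
  C       -8.1034e-05 2.4310e-04
  E            1.384    0.02714
  solve Keq expr → x = 8.1034e-05; check Q = 1.4450e-05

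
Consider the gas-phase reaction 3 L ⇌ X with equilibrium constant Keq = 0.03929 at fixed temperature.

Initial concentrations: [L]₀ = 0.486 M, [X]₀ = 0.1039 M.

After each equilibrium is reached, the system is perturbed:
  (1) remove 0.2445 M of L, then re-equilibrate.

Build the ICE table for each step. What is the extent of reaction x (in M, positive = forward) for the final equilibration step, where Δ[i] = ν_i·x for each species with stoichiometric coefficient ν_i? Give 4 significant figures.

x = -0.01044 M

Q₀ = 0.9051 vs Keq = 0.03929 ⇒ Q>K, reverse
Step 1:
                    L           X
  init          0.486      0.1039
  Δ            0.2623    -0.08744
  eq           0.7483     0.01646
  solve Keq expr → x = -0.08744; check Q = 0.03929
Then remove 0.2445 M of L.
Step 2:
                    L           X
  init         0.5038     0.01646
  Δ           0.03133    -0.01044
  eq           0.5351    0.006021
  solve Keq expr → x = -0.01044; check Q = 0.03929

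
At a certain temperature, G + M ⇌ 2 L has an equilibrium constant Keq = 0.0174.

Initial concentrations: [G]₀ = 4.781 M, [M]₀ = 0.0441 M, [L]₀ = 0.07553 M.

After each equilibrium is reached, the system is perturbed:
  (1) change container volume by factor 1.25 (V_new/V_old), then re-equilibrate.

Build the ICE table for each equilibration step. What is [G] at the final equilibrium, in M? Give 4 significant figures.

Q₀ = 0.02706 vs Keq = 0.0174 ⇒ Q>K, reverse
Step 1:
                  G         M         L
  init        4.781    0.0441   0.07553
  Δ        0.005597  0.005597  -0.01119
  eq          4.787    0.0497   0.06434
  solve Keq expr → x = -0.005597; check Q = 0.0174
Then change container volume by factor 1.25 (V_new/V_old).
Step 2:
                  G         M         L
  init        3.829   0.03976   0.05147
  Δ               0         0         0
  eq          3.829   0.03976   0.05147
  solve Keq expr → x = 0; check Q = 0.0174

[G]_eq = 3.829 M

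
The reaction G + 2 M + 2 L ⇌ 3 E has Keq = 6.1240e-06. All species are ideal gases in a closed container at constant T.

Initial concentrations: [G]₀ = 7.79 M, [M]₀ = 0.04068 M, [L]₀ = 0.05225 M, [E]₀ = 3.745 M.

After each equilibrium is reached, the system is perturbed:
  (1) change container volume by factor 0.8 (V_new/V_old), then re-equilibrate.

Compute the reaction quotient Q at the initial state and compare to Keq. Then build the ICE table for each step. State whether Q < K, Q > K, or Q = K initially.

Q₀ = 1.4924e+06; Q > K (proceeds reverse)

Q₀ = 1.4924e+06 vs Keq = 6.1240e-06 ⇒ Q>K, reverse
Step 1:
                   G          M          L          E
  I             7.79    0.04068    0.05225      3.745
  C            1.206      2.412      2.412     -3.619
  E            8.996      2.453      2.465     0.1263
  solve Keq expr → x = -1.206; check Q = 6.1240e-06
Then change container volume by factor 0.8 (V_new/V_old).
Step 2:
                   G          M          L          E
  I            11.25      3.066      3.081     0.1579
  C        -0.008002     -0.016     -0.016    0.02401
  E            11.24       3.05      3.065     0.1819
  solve Keq expr → x = 0.008002; check Q = 6.1240e-06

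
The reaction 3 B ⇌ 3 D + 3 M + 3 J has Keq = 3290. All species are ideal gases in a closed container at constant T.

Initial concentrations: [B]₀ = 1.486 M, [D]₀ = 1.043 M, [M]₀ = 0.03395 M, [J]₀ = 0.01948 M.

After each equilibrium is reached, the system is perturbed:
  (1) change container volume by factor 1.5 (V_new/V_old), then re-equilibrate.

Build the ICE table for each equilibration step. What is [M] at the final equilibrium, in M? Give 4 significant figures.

[M]_eq = 0.9229 M

Q₀ = 1.0002e-10 vs Keq = 3290 ⇒ Q<K, forward
Step 1:
                  B         D         M         J
  Initial     1.486     1.043   0.03395   0.01948
  Change      -1.24      1.24      1.24      1.24
  Equil      0.2462     2.283     1.274     1.259
  solve Keq expr → x = 0.4133; check Q = 3290
Then change container volume by factor 1.5 (V_new/V_old).
Step 2:
                  B         D         M         J
  Initial    0.1641     1.522    0.8492    0.8395
  Change   -0.07371   0.07371   0.07371   0.07371
  Equil     0.09042     1.596    0.9229    0.9132
  solve Keq expr → x = 0.02457; check Q = 3290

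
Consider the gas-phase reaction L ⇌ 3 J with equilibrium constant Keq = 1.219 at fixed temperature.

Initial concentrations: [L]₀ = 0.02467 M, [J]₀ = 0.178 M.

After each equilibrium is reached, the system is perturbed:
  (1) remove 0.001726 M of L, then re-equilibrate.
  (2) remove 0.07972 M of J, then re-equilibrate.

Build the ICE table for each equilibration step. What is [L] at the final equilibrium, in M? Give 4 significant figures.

Q₀ = 0.2286 vs Keq = 1.219 ⇒ Q<K, forward
Step 1:
                   L          J
  init       0.02467      0.178
  Δ         -0.01542    0.04625
  eq        0.009252     0.2243
  solve Keq expr → x = 0.01542; check Q = 1.219
Then remove 0.001726 M of L.
Step 2:
                   L          J
  init      0.007526     0.2243
  Δ         0.001264  -0.003793
  eq         0.00879     0.2205
  solve Keq expr → x = -0.001264; check Q = 1.219
Then remove 0.07972 M of J.
Step 3:
                   L          J
  init       0.00879     0.1407
  Δ        -0.005585    0.01676
  eq        0.003205     0.1575
  solve Keq expr → x = 0.005585; check Q = 1.219

[L]_eq = 0.003205 M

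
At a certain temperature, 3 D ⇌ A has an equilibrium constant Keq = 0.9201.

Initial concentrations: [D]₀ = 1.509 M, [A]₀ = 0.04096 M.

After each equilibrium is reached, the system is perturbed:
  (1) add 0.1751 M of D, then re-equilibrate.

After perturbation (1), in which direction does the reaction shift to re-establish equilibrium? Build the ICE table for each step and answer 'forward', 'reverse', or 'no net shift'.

Q₀ = 0.01192 vs Keq = 0.9201 ⇒ Q<K, forward
Step 1:
                  D         A
  I           1.509   0.04096
  C          -0.812    0.2707
  E           0.697    0.3116
  solve Keq expr → x = 0.2707; check Q = 0.9201
Then add 0.1751 M of D.
Step 2:
                  D         A
  I          0.8721    0.3116
  C         -0.1416   0.04719
  E          0.7306    0.3588
  solve Keq expr → x = 0.04719; check Q = 0.9201

Direction: forward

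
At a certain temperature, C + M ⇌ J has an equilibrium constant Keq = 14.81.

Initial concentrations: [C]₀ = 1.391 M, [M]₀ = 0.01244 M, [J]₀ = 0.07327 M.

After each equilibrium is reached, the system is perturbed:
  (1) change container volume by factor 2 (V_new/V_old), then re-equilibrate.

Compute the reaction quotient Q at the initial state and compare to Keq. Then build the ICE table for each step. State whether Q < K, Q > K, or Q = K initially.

Q₀ = 4.234 vs Keq = 14.81 ⇒ Q<K, forward
Step 1:
                   C          M          J
  I            1.391    0.01244    0.07327
  C        -0.008449  -0.008449   0.008449
  E            1.383   0.003991    0.08172
  solve Keq expr → x = 0.008449; check Q = 14.81
Then change container volume by factor 2 (V_new/V_old).
Step 2:
                   C          M          J
  I           0.6913   0.001996    0.04086
  C         0.001809   0.001809  -0.001809
  E           0.6931   0.003804    0.03905
  solve Keq expr → x = -0.001809; check Q = 14.81

Q₀ = 4.234; Q < K (proceeds forward)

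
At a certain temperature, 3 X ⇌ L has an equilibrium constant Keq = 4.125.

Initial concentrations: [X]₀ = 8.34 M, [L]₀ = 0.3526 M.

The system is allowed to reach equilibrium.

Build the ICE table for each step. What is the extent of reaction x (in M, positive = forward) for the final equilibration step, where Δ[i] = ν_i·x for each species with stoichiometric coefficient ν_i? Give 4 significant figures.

x = 2.486 M

Q₀ = 6.0783e-04 vs Keq = 4.125 ⇒ Q<K, forward
Step 1:
                    X           L
  init           8.34      0.3526
  Δ            -7.457       2.486
  eq           0.8828       2.838
  solve Keq expr → x = 2.486; check Q = 4.125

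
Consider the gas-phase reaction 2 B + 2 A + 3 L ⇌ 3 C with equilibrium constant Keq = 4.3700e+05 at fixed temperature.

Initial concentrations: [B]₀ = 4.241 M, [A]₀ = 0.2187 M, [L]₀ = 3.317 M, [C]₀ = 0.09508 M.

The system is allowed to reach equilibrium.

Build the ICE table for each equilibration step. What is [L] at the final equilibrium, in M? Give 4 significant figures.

[L]_eq = 2.989 M

Q₀ = 2.7378e-05 vs Keq = 4.3700e+05 ⇒ Q<K, forward
Step 1:
                    B           A           L           C
  I             4.241      0.2187       3.317     0.09508
  C           -0.2187     -0.2187      -0.328       0.328
  E             4.022  2.0029e-05       2.989      0.4231
  solve Keq expr → x = 0.1093; check Q = 4.3700e+05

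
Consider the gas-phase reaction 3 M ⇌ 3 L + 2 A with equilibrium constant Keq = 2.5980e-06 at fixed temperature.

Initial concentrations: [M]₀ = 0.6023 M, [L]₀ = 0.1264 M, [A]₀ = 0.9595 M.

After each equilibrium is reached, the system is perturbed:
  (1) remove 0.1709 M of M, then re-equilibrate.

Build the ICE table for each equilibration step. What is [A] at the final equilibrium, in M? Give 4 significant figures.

[A]_eq = 0.8807 M

Q₀ = 0.008509 vs Keq = 2.5980e-06 ⇒ Q>K, reverse
Step 1:
                  M         L         A
  I          0.6023    0.1264    0.9595
  C          0.1157   -0.1157  -0.07711
  E           0.718   0.01073    0.8824
  solve Keq expr → x = -0.03856; check Q = 2.5980e-06
Then remove 0.1709 M of M.
Step 2:
                  M         L         A
  I          0.5471   0.01073    0.8824
  C        0.002506 -0.002506 -0.001671
  E          0.5496  0.008223    0.8807
  solve Keq expr → x = -8.3532e-04; check Q = 2.5980e-06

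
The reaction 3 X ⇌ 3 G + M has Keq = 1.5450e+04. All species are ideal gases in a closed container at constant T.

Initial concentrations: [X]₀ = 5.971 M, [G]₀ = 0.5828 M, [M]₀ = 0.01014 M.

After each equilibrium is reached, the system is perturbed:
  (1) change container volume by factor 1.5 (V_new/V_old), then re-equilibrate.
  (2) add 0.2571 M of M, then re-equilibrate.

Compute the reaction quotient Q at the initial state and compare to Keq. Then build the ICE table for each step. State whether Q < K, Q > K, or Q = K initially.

Q₀ = 9.4288e-06; Q < K (proceeds forward)

Q₀ = 9.4288e-06 vs Keq = 1.5450e+04 ⇒ Q<K, forward
Step 1:
                   X          G          M
  I            5.971     0.5828    0.01014
  C           -5.661      5.661      1.887
  E           0.3103      6.243      1.897
  solve Keq expr → x = 1.887; check Q = 1.5450e+04
Then change container volume by factor 1.5 (V_new/V_old).
Step 2:
                   X          G          M
  I           0.2069      4.162      1.265
  C         -0.02469    0.02469   0.008229
  E           0.1822      4.187      1.273
  solve Keq expr → x = 0.008229; check Q = 1.5450e+04
Then add 0.2571 M of M.
Step 3:
                   X          G          M
  I           0.1822      4.187       1.53
  C          0.01087   -0.01087  -0.003622
  E           0.1931      4.176      1.526
  solve Keq expr → x = -0.003622; check Q = 1.5450e+04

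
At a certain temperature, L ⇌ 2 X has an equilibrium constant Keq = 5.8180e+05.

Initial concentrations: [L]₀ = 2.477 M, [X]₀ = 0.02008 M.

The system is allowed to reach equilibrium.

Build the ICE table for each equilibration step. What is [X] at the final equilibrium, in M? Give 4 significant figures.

Q₀ = 1.6278e-04 vs Keq = 5.8180e+05 ⇒ Q<K, forward
Step 1:
                    L           X
  I             2.477     0.02008
  C            -2.477       4.954
  E        4.2524e-05       4.974
  solve Keq expr → x = 2.477; check Q = 5.8180e+05

[X]_eq = 4.974 M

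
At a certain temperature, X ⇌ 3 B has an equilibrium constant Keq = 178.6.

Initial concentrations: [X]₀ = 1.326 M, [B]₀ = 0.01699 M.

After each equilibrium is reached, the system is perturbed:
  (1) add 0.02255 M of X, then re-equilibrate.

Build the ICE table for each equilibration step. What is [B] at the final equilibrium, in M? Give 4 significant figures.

Q₀ = 3.6986e-06 vs Keq = 178.6 ⇒ Q<K, forward
Step 1:
                  X         B
  Initial     1.326   0.01699
  Change     -1.114     3.342
  Equil      0.2121     3.359
  solve Keq expr → x = 1.114; check Q = 178.6
Then add 0.02255 M of X.
Step 2:
                  X         B
  Initial    0.2347     3.359
  Change   -0.01431   0.04293
  Equil      0.2204     3.402
  solve Keq expr → x = 0.01431; check Q = 178.6

[B]_eq = 3.402 M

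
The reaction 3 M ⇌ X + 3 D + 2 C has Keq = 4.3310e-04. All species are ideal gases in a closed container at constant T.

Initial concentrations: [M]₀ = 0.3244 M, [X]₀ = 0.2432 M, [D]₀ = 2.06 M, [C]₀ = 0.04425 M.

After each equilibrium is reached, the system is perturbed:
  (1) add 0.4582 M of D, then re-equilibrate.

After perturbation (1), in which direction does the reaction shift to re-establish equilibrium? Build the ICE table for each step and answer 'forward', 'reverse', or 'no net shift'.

Q₀ = 0.1219 vs Keq = 4.3310e-04 ⇒ Q>K, reverse
Step 1:
                    M           X           D           C
  I            0.3244      0.2432        2.06     0.04425
  C           0.06078    -0.02026    -0.06078    -0.04052
  E            0.3852      0.2229       1.999    0.003727
  solve Keq expr → x = -0.02026; check Q = 4.3310e-04
Then add 0.4582 M of D.
Step 2:
                    M           X           D           C
  I            0.3852      0.2229       2.457    0.003727
  C          0.001457 -4.8565e-04   -0.001457 -9.7131e-04
  E            0.3866      0.2225       2.456    0.002756
  solve Keq expr → x = -4.8565e-04; check Q = 4.3310e-04

Direction: reverse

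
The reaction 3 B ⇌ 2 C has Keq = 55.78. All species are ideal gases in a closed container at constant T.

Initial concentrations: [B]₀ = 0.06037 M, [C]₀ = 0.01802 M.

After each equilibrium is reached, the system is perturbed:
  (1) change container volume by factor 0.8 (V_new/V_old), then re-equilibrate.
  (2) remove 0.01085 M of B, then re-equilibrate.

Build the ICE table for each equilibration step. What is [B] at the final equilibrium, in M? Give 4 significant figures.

[B]_eq = 0.03256 M

Q₀ = 1.476 vs Keq = 55.78 ⇒ Q<K, forward
Step 1:
                    B           C
  Initial     0.06037     0.01802
  Change     -0.03058     0.02039
  Equil       0.02979     0.03841
  solve Keq expr → x = 0.01019; check Q = 55.78
Then change container volume by factor 0.8 (V_new/V_old).
Step 2:
                    B           C
  Initial     0.03724     0.04801
  Change    -0.002025     0.00135
  Equil       0.03522     0.04936
  solve Keq expr → x = 6.7483e-04; check Q = 55.78
Then remove 0.01085 M of B.
Step 3:
                    B           C
  Initial     0.02437     0.04936
  Change     0.008199   -0.005466
  Equil       0.03256     0.04389
  solve Keq expr → x = -0.002733; check Q = 55.78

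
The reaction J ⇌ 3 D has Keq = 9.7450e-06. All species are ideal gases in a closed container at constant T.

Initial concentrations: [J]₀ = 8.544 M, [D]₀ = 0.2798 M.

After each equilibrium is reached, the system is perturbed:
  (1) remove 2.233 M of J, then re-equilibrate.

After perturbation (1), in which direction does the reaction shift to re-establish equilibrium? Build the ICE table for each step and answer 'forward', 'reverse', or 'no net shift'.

Direction: reverse

Q₀ = 0.002564 vs Keq = 9.7450e-06 ⇒ Q>K, reverse
Step 1:
                   J          D
  init         8.544     0.2798
  Δ          0.07867     -0.236
  eq           8.623     0.0438
  solve Keq expr → x = -0.07867; check Q = 9.7450e-06
Then remove 2.233 M of J.
Step 2:
                   J          D
  init          6.39     0.0438
  Δ         0.001387  -0.004161
  eq           6.391    0.03964
  solve Keq expr → x = -0.001387; check Q = 9.7450e-06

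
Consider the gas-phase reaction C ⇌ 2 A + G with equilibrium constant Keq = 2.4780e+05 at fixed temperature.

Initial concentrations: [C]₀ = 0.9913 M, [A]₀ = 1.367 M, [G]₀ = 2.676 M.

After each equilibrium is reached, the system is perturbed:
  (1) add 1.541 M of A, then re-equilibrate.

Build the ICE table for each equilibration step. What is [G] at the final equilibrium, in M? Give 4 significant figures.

[G]_eq = 3.667 M

Q₀ = 5.044 vs Keq = 2.4780e+05 ⇒ Q<K, forward
Step 1:
                    C           A           G
  init         0.9913       1.367       2.676
  Δ           -0.9911       1.982      0.9911
  eq       1.6601e-04       3.349       3.667
  solve Keq expr → x = 0.9911; check Q = 2.4780e+05
Then add 1.541 M of A.
Step 2:
                    C           A           G
  init     1.6601e-04        4.89       3.667
  Δ        1.8783e-04 -3.7566e-04 -1.8783e-04
  eq       3.5384e-04        4.89       3.667
  solve Keq expr → x = -1.8783e-04; check Q = 2.4780e+05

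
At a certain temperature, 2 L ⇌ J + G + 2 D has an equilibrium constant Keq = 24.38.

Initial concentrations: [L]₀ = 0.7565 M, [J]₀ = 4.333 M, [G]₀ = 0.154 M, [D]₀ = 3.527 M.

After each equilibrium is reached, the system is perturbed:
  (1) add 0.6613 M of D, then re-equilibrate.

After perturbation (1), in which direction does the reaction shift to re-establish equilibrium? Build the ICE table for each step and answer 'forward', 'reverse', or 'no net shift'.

Direction: reverse

Q₀ = 14.5 vs Keq = 24.38 ⇒ Q<K, forward
Step 1:
                    L           J           G           D
  Initial      0.7565       4.333       0.154       3.527
  Change     -0.08174     0.04087     0.04087     0.08174
  Equil        0.6748       4.374      0.1949       3.609
  solve Keq expr → x = 0.04087; check Q = 24.38
Then add 0.6613 M of D.
Step 2:
                    L           J           G           D
  Initial      0.6748       4.374      0.1949        4.27
  Change      0.05428    -0.02714    -0.02714    -0.05428
  Equil         0.729       4.347      0.1677       4.216
  solve Keq expr → x = -0.02714; check Q = 24.38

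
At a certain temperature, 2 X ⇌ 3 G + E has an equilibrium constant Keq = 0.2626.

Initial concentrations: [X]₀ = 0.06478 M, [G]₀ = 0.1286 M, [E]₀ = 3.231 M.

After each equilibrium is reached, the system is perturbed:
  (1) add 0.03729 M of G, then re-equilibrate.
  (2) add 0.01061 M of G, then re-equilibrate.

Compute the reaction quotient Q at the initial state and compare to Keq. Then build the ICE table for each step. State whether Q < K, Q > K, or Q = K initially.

Q₀ = 1.637 vs Keq = 0.2626 ⇒ Q>K, reverse
Step 1:
                  X         G         E
  init      0.06478    0.1286     3.231
  Δ         0.02693  -0.04039  -0.01346
  eq        0.09171   0.08821     3.218
  solve Keq expr → x = -0.01346; check Q = 0.2626
Then add 0.03729 M of G.
Step 2:
                  X         G         E
  init      0.09171    0.1255     3.218
  Δ         0.01753  -0.02629 -0.008764
  eq         0.1092   0.09921     3.209
  solve Keq expr → x = -0.008764; check Q = 0.2626
Then add 0.01061 M of G.
Step 3:
                  X         G         E
  init       0.1092    0.1098     3.209
  Δ        0.005037 -0.007556 -0.002519
  eq         0.1143    0.1023     3.206
  solve Keq expr → x = -0.002519; check Q = 0.2626

Q₀ = 1.637; Q > K (proceeds reverse)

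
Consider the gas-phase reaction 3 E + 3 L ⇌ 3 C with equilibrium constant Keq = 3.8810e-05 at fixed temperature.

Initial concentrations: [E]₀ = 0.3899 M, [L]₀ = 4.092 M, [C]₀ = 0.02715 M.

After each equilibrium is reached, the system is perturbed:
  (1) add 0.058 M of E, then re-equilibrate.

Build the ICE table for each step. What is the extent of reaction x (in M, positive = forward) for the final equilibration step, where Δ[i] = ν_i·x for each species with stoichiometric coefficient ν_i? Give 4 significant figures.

x = 0.002312 M

Q₀ = 4.9277e-06 vs Keq = 3.8810e-05 ⇒ Q<K, forward
Step 1:
                   E          L          C
  init        0.3899      4.092    0.02715
  Δ         -0.02334   -0.02334    0.02334
  eq          0.3666      4.069    0.05049
  solve Keq expr → x = 0.007781; check Q = 3.8810e-05
Then add 0.058 M of E.
Step 2:
                   E          L          C
  init        0.4246      4.069    0.05049
  Δ        -0.006936  -0.006936   0.006936
  eq          0.4176      4.062    0.05743
  solve Keq expr → x = 0.002312; check Q = 3.8810e-05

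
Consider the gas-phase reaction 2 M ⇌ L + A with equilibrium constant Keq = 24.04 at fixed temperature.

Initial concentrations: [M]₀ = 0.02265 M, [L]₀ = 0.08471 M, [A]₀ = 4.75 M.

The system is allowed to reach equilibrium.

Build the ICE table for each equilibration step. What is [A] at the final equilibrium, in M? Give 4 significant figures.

Q₀ = 784.3 vs Keq = 24.04 ⇒ Q>K, reverse
Step 1:
                    M           L           A
  I           0.02265     0.08471        4.75
  C           0.07404    -0.03702    -0.03702
  E           0.09669     0.04769       4.713
  solve Keq expr → x = -0.03702; check Q = 24.04

[A]_eq = 4.713 M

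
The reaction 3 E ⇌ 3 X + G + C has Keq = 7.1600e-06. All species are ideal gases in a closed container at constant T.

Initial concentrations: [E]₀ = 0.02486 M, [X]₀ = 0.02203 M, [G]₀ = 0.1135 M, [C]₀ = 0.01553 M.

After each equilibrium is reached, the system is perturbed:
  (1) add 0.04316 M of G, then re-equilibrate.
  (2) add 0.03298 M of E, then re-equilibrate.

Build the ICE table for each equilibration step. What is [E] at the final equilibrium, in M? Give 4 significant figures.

Q₀ = 0.001227 vs Keq = 7.1600e-06 ⇒ Q>K, reverse
Step 1:
                   E          X          G          C
  init       0.02486    0.02203     0.1135    0.01553
  Δ          0.01475   -0.01475  -0.004916  -0.004916
  eq         0.03961   0.007281     0.1086    0.01061
  solve Keq expr → x = -0.004916; check Q = 7.1600e-06
Then add 0.04316 M of G.
Step 2:
                   E          X          G          C
  init       0.03961   0.007281     0.1517    0.01061
  Δ       6.2012e-04 -6.2012e-04 -2.0671e-04 -2.0671e-04
  eq         0.04023   0.006661     0.1515    0.01041
  solve Keq expr → x = -2.0671e-04; check Q = 7.1600e-06
Then add 0.03298 M of E.
Step 3:
                   E          X          G          C
  init       0.07321   0.006661     0.1515    0.01041
  Δ        -0.004248   0.004248   0.001416   0.001416
  eq         0.06896    0.01091      0.153    0.01182
  solve Keq expr → x = 0.001416; check Q = 7.1600e-06

[E]_eq = 0.06896 M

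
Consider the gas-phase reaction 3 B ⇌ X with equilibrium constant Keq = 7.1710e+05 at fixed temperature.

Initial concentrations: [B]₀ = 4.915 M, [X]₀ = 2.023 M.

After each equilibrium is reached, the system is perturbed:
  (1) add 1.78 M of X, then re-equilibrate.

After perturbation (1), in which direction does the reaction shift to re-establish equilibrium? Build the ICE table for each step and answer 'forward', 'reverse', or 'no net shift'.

Q₀ = 0.01704 vs Keq = 7.1710e+05 ⇒ Q<K, forward
Step 1:
                    B           X
  Initial       4.915       2.023
  Change       -4.898       1.633
  Equil       0.01721       3.656
  solve Keq expr → x = 1.633; check Q = 7.1710e+05
Then add 1.78 M of X.
Step 2:
                    B           X
  Initial     0.01721       5.436
  Change     0.002432 -8.1074e-04
  Equil       0.01964       5.435
  solve Keq expr → x = -8.1074e-04; check Q = 7.1710e+05

Direction: reverse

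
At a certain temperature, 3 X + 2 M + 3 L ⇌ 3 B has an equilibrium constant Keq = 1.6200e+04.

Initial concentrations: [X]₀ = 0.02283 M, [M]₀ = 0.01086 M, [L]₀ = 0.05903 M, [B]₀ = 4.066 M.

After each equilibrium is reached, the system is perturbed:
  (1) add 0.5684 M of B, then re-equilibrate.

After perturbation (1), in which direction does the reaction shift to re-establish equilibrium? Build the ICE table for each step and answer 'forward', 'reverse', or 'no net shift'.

Direction: reverse

Q₀ = 2.3287e+14 vs Keq = 1.6200e+04 ⇒ Q>K, reverse
Step 1:
                  X         M         L         B
  I         0.02283   0.01086   0.05903     4.066
  C          0.4965     0.331    0.4965   -0.4965
  E          0.5194    0.3419    0.5556     3.569
  solve Keq expr → x = -0.1655; check Q = 1.6200e+04
Then add 0.5684 M of B.
Step 2:
                  X         M         L         B
  I          0.5194    0.3419    0.5556     4.138
  C         0.02877   0.01918   0.02877  -0.02877
  E          0.5481    0.3611    0.5843     4.109
  solve Keq expr → x = -0.009589; check Q = 1.6200e+04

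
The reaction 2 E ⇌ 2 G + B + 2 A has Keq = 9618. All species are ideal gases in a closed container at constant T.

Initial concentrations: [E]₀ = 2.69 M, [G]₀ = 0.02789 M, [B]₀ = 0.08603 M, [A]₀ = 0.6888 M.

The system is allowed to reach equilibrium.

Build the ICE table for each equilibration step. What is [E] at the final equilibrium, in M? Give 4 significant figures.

Q₀ = 4.3876e-06 vs Keq = 9618 ⇒ Q<K, forward
Step 1:
                    E           G           B           A
  Initial        2.69     0.02789     0.08603      0.6888
  Change       -2.587       2.587       1.294       2.587
  Equil        0.1026       2.615        1.38       3.276
  solve Keq expr → x = 1.294; check Q = 9618

[E]_eq = 0.1026 M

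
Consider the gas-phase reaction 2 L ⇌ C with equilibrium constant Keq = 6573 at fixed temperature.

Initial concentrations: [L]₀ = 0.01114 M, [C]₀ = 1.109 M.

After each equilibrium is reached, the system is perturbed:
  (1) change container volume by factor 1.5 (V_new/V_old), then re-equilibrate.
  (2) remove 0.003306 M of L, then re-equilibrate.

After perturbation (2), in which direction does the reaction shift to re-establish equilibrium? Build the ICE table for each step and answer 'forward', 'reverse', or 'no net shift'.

Q₀ = 8936 vs Keq = 6573 ⇒ Q>K, reverse
Step 1:
                   L          C
  I          0.01114      1.109
  C         0.001844 -9.2192e-04
  E          0.01298      1.108
  solve Keq expr → x = -9.2192e-04; check Q = 6573
Then change container volume by factor 1.5 (V_new/V_old).
Step 2:
                   L          C
  I         0.008656     0.7387
  C         0.001938 -9.6921e-04
  E          0.01059     0.7377
  solve Keq expr → x = -9.6921e-04; check Q = 6573
Then remove 0.003306 M of L.
Step 3:
                   L          C
  I         0.007288     0.7377
  C         0.003294  -0.001647
  E          0.01058     0.7361
  solve Keq expr → x = -0.001647; check Q = 6573

Direction: reverse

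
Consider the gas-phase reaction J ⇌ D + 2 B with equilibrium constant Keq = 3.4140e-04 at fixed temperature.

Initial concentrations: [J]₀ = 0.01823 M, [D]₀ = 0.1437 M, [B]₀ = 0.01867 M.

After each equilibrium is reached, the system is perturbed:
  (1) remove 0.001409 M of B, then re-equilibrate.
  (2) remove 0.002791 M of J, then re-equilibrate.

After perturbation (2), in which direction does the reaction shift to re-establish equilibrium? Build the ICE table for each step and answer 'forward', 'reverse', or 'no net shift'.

Direction: reverse

Q₀ = 0.002748 vs Keq = 3.4140e-04 ⇒ Q>K, reverse
Step 1:
                    J           D           B
  init        0.01823      0.1437     0.01867
  Δ          0.005506   -0.005506    -0.01101
  eq          0.02374      0.1382    0.007658
  solve Keq expr → x = -0.005506; check Q = 3.4140e-04
Then remove 0.001409 M of B.
Step 2:
                    J           D           B
  init        0.02374      0.1382    0.006249
  Δ       -6.4348e-04  6.4348e-04    0.001287
  eq          0.02309      0.1388    0.007536
  solve Keq expr → x = 6.4348e-04; check Q = 3.4140e-04
Then remove 0.002791 M of J.
Step 3:
                    J           D           B
  init         0.0203      0.1388    0.007536
  Δ        2.1373e-04 -2.1373e-04 -4.2747e-04
  eq          0.02052      0.1386    0.007108
  solve Keq expr → x = -2.1373e-04; check Q = 3.4140e-04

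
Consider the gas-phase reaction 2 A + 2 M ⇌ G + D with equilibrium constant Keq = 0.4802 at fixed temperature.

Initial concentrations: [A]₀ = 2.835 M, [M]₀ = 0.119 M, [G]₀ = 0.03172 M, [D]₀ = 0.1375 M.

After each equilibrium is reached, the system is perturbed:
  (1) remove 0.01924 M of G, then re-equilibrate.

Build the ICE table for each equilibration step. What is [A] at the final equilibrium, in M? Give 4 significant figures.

[A]_eq = 2.764 M

Q₀ = 0.03832 vs Keq = 0.4802 ⇒ Q<K, forward
Step 1:
                    A           M           G           D
  init          2.835       0.119     0.03172      0.1375
  Δ          -0.06467    -0.06467     0.03233     0.03233
  eq             2.77     0.05433     0.06405      0.1698
  solve Keq expr → x = 0.03233; check Q = 0.4802
Then remove 0.01924 M of G.
Step 2:
                    A           M           G           D
  init           2.77     0.05433     0.04481      0.1698
  Δ         -0.006656   -0.006656    0.003328    0.003328
  eq            2.764     0.04768     0.04814      0.1732
  solve Keq expr → x = 0.003328; check Q = 0.4802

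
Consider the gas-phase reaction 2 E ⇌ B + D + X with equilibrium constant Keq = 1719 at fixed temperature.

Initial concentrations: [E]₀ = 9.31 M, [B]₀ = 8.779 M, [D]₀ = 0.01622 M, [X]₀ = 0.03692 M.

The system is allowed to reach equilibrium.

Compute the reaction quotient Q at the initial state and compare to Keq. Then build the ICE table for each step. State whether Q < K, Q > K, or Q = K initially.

Q₀ = 6.0654e-05; Q < K (proceeds forward)

Q₀ = 6.0654e-05 vs Keq = 1719 ⇒ Q<K, forward
Step 1:
                    E           B           D           X
  Initial        9.31       8.779     0.01622     0.03692
  Change       -8.916       4.458       4.458       4.458
  Equil        0.3936       13.24       4.474       4.495
  solve Keq expr → x = 4.458; check Q = 1719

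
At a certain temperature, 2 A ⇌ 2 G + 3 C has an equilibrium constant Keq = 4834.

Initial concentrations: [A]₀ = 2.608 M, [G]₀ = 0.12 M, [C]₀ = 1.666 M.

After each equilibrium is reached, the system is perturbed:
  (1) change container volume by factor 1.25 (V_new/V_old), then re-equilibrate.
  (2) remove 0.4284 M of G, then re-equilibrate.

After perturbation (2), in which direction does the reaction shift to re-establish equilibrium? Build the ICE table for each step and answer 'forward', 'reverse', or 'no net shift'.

Direction: forward

Q₀ = 0.00979 vs Keq = 4834 ⇒ Q<K, forward
Step 1:
                    A           G           C
  init          2.608        0.12       1.666
  Δ            -2.229       2.229       3.344
  eq           0.3789       2.349        5.01
  solve Keq expr → x = 1.115; check Q = 4834
Then change container volume by factor 1.25 (V_new/V_old).
Step 2:
                    A           G           C
  init         0.3031       1.879       4.008
  Δ          -0.06939     0.06939      0.1041
  eq           0.2337       1.949       4.112
  solve Keq expr → x = 0.0347; check Q = 4834
Then remove 0.4284 M of G.
Step 3:
                    A           G           C
  init         0.2337        1.52       4.112
  Δ          -0.04201     0.04201     0.06302
  eq           0.1917       1.562       4.175
  solve Keq expr → x = 0.02101; check Q = 4834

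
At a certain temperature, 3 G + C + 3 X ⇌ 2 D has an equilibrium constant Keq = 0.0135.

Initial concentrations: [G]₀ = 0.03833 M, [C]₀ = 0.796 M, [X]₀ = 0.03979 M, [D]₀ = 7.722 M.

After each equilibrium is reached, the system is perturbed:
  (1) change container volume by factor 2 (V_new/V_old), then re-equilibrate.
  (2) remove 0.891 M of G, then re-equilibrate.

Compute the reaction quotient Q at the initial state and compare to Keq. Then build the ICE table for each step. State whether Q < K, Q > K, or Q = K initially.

Q₀ = 2.1116e+10; Q > K (proceeds reverse)

Q₀ = 2.1116e+10 vs Keq = 0.0135 ⇒ Q>K, reverse
Step 1:
                   G          C          X          D
  Initial    0.03833      0.796    0.03979      7.722
  Change       3.232      1.077      3.232     -2.155
  Equil        3.271      1.873      3.272      5.567
  solve Keq expr → x = -1.077; check Q = 0.0135
Then change container volume by factor 2 (V_new/V_old).
Step 2:
                   G          C          X          D
  Initial      1.635     0.9367      1.636      2.784
  Change      0.9222     0.3074     0.9222    -0.6148
  Equil        2.557      1.244      2.558      2.169
  solve Keq expr → x = -0.3074; check Q = 0.0135
Then remove 0.891 M of G.
Step 3:
                   G          C          X          D
  Initial      1.666      1.244      2.558      2.169
  Change      0.3532     0.1177     0.3532    -0.2355
  Equil         2.02      1.362      2.911      1.933
  solve Keq expr → x = -0.1177; check Q = 0.0135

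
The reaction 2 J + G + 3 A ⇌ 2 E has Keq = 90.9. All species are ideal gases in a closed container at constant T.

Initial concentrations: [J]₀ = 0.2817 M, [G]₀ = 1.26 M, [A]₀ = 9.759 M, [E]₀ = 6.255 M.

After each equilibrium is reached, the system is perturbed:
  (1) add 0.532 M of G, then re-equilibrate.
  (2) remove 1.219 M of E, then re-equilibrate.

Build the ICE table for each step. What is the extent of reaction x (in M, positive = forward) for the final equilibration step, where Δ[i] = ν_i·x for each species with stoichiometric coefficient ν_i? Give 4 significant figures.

x = 0.001716 M

Q₀ = 0.421 vs Keq = 90.9 ⇒ Q<K, forward
Step 1:
                  J         G         A         E
  I          0.2817      1.26     9.759     6.255
  C         -0.2593   -0.1296   -0.3889    0.2593
  E         0.02241      1.13      9.37     6.514
  solve Keq expr → x = 0.1296; check Q = 90.9
Then add 0.532 M of G.
Step 2:
                  J         G         A         E
  I         0.02241     1.662      9.37     6.514
  C       -0.003891 -0.001945 -0.005836  0.003891
  E         0.01852      1.66     9.364     6.518
  solve Keq expr → x = 0.001945; check Q = 90.9
Then remove 1.219 M of E.
Step 3:
                  J         G         A         E
  I         0.01852      1.66     9.364     5.299
  C       -0.003433 -0.001716 -0.005149  0.003433
  E         0.01508     1.659     9.359     5.303
  solve Keq expr → x = 0.001716; check Q = 90.9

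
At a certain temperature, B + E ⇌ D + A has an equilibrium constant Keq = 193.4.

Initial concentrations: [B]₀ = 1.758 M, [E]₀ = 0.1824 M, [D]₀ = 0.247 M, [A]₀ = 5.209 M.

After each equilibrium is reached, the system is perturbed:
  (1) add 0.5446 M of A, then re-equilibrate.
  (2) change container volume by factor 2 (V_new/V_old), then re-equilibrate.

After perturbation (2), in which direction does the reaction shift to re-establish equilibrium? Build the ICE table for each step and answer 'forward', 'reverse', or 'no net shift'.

Direction: no net shift

Q₀ = 4.012 vs Keq = 193.4 ⇒ Q<K, forward
Step 1:
                   B          E          D          A
  I            1.758     0.1824      0.247      5.209
  C           -0.175     -0.175      0.175      0.175
  E            1.583   0.007421      0.422      5.384
  solve Keq expr → x = 0.175; check Q = 193.4
Then add 0.5446 M of A.
Step 2:
                   B          E          D          A
  I            1.583   0.007421      0.422      5.929
  C       7.3169e-04 7.3169e-04 -7.3169e-04 -7.3169e-04
  E            1.584   0.008152     0.4212      5.928
  solve Keq expr → x = -7.3169e-04; check Q = 193.4
Then change container volume by factor 2 (V_new/V_old).
Step 3:
                   B          E          D          A
  I           0.7919   0.004076     0.2106      2.964
  C                0          0          0          0
  E           0.7919   0.004076     0.2106      2.964
  solve Keq expr → x = 0; check Q = 193.4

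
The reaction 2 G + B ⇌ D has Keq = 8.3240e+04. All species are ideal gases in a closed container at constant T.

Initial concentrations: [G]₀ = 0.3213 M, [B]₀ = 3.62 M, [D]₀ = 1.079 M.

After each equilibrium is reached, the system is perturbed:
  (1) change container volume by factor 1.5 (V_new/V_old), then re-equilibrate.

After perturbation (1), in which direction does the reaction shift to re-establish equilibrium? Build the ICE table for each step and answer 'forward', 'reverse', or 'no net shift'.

Q₀ = 2.887 vs Keq = 8.3240e+04 ⇒ Q<K, forward
Step 1:
                    G           B           D
  I            0.3213        3.62       1.079
  C           -0.3192     -0.1596      0.1596
  E          0.002074        3.46       1.239
  solve Keq expr → x = 0.1596; check Q = 8.3240e+04
Then change container volume by factor 1.5 (V_new/V_old).
Step 2:
                    G           B           D
  I          0.001382       2.307      0.8257
  C        6.9063e-04  3.4532e-04 -3.4532e-04
  E          0.002073       2.307      0.8254
  solve Keq expr → x = -3.4532e-04; check Q = 8.3240e+04

Direction: reverse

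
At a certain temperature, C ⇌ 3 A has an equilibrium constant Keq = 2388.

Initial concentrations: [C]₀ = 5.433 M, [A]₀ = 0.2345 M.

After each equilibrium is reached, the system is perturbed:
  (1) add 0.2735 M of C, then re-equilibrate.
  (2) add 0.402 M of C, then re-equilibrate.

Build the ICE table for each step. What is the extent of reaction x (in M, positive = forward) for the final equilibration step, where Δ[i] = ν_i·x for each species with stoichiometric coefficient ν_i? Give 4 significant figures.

x = 0.2272 M

Q₀ = 0.002373 vs Keq = 2388 ⇒ Q<K, forward
Step 1:
                  C         A
  Initial     5.433    0.2345
  Change      -4.41     13.23
  Equil       1.023     13.47
  solve Keq expr → x = 4.41; check Q = 2388
Then add 0.2735 M of C.
Step 2:
                  C         A
  Initial     1.296     13.47
  Change    -0.1601    0.4804
  Equil       1.136     13.95
  solve Keq expr → x = 0.1601; check Q = 2388
Then add 0.402 M of C.
Step 3:
                  C         A
  Initial     1.538     13.95
  Change    -0.2272    0.6816
  Equil       1.311     14.63
  solve Keq expr → x = 0.2272; check Q = 2388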